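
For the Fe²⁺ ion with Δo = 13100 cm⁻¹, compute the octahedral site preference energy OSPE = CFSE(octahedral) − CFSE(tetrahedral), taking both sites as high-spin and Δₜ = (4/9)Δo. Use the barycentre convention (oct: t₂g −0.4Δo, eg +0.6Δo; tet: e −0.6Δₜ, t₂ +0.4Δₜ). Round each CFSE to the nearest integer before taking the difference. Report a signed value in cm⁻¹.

Fe²⁺: group 8, so d-count = 8 − 2 = 6.
In an octahedral site d⁶ (HS) is t₂g⁴ eg², giving CFSE(oct) = -0.4Δo = -5240 cm⁻¹.
Tetrahedral: e³ t₂³, CFSE = 3(−0.6) + 3(+0.4) = -0.6Δₜ = -0.6 × (4/9) × 13100 = -3493 cm⁻¹.
Subtracting, OSPE = -5240 − (-3493) = -1747 cm⁻¹.

-1747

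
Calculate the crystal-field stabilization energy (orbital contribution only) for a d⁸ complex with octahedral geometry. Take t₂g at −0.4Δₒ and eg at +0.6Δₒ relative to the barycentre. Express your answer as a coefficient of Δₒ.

Configuration: t₂g⁶ eg².
CFSE = 6(-0.4Δₒ) + 2(0.6Δₒ) = -2.4Δₒ + 1.2Δₒ = -1.2Δₒ.

-1.2 Δₒ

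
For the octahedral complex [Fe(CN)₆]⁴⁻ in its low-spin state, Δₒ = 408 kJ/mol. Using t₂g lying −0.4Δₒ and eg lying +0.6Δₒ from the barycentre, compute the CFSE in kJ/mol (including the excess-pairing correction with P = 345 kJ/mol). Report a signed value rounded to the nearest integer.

Each CN⁻ contributes -1; 6 × (-1) = -6. With overall charge -4, Fe is in the +2 oxidation state.
Group 8 minus oxidation state +2 gives a d⁶ configuration for Fe²⁺.
The d⁶ electrons fill as t₂g⁶ eg⁰.
The orbital stabilization is -2.4Δₒ = -2.4 × 408 = -979 kJ/mol.
Pairing penalty: 3 pairs vs 1 in the high-spin reference → 2 extra × P = 690 kJ/mol.
Net CFSE = -979 + 690 = -289 kJ/mol.

-289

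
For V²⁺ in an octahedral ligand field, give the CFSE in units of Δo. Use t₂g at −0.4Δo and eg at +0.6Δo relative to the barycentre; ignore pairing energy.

-1.2 Δo

V is in group 5, so V²⁺ is d³ (5 − 2 = 3).
For octahedral d³ the high- and low-spin configurations coincide.
Configuration: t₂g³ eg⁰.
CFSE = 3(-0.4Δo) + 0(0.6Δo) = -1.2Δo + 0.0Δo = -1.2Δo.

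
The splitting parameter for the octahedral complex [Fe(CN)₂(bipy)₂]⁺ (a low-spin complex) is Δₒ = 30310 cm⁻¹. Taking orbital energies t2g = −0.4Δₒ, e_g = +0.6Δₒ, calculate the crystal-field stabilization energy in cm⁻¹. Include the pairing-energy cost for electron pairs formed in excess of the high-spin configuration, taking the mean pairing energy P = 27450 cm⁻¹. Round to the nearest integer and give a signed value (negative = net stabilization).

-5720

Ligand charges: 2×(-1) from CN⁻ and 2×(+0) from bipy sum to -2; with overall charge +1, Fe is +3.
Fe³⁺: group 8, so d-count = 8 − 3 = 5.
The d⁵ electrons fill as t2g^5 e_g^0.
The orbital stabilization is -2.0Δₒ = -2.0 × 30310 = -60620 cm⁻¹.
Pairing penalty: 2 pairs vs 0 in the high-spin reference → 2 extra × P = 54900 cm⁻¹.
Net CFSE = -60620 + 54900 = -5720 cm⁻¹.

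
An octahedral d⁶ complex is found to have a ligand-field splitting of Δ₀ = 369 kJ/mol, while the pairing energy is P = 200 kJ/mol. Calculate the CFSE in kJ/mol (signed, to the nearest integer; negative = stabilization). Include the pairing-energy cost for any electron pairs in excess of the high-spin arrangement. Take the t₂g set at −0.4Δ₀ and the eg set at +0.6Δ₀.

Since Δ₀ = 369 kJ/mol > P = 200 kJ/mol, the complex adopts the low-spin configuration.
Filling d⁶ accordingly: t₂g⁶ eg⁰.
Orbital CFSE = -2.4Δ₀ = -2.4 × 369 = -886 kJ/mol.
Excess pairs vs high-spin: 3 − 1 = 2; pairing cost = +400 kJ/mol.
Net CFSE = -886 + 400 = -486 kJ/mol.

-486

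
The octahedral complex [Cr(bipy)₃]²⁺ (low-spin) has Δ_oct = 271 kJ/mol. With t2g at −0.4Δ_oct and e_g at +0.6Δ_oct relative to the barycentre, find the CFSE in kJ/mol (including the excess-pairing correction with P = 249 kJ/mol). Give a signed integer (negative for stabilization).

-185

bipy is neutral, so the +2 overall charge sits on Cr: oxidation state +2.
Cr is in group 6, so Cr²⁺ is d⁴ (6 − 2 = 4).
Electron filling gives t2g^4 e_g^0.
Orbital CFSE = 4(-0.4) + 0(0.6) = -1.6Δ_oct = -1.6 × 271 = -434 kJ/mol.
High-spin d⁴ would be t2g^3 e_g^1 with 0 pairs; low-spin has 1, so 1 excess pair costs +1P = +249 kJ/mol.
Overall CFSE = -434 + 249 = -185 kJ/mol.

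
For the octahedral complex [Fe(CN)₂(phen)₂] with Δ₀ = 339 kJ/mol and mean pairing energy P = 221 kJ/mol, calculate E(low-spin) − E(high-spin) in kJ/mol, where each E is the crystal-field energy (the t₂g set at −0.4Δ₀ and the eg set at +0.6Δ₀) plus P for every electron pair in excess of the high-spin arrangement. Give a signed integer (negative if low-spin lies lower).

Ligand charges: 2×(-1) from CN⁻ and 2×(+0) from phen sum to -2; with overall charge +0, Fe is +2.
Fe sits in group 8; removing 2 electrons leaves Fe²⁺ with 8 − 2 = 6 d electrons.
High-spin d⁶ fills as t₂g⁴ eg² with CFSE 4(−0.4) + 2(+0.6) = -0.4Δ₀ = -136 kJ/mol.
Low-spin t₂g⁶ eg⁰ gives -2.4Δ₀ = -814 kJ/mol, but forming 2 extra pairs costs 2P = 442 kJ/mol, so E(LS) = -814 + 442 = -372 kJ/mol.
The difference is -372 − (-136) = -236 kJ/mol, so low-spin lies lower.

-236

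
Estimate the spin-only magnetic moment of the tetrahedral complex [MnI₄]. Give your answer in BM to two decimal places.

Each I⁻ contributes -1; 4 × (-1) = -4. With overall charge +0, Mn is in the +4 oxidation state.
Group 7 minus oxidation state +4 gives a d³ configuration for Mn⁴⁺.
With tetrahedral geometry the complex is necessarily high-spin.
Configuration: e^2 t2^1 → 3 unpaired electrons.
μ(spin-only) = √[3(3+2)] = √15 ≈ 3.87 BM.

3.87 BM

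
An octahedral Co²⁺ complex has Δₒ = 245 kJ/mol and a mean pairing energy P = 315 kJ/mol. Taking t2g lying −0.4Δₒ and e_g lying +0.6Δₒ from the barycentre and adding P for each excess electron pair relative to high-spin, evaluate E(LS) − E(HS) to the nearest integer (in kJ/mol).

70

Group 9 minus oxidation state +2 gives a d⁷ configuration for Co²⁺.
In the high-spin limit (t2g^5 e_g^2) the orbital term is -0.8Δₒ = -196 kJ/mol, with no excess pairing.
Low-spin t2g^6 e_g^1 gives -1.8Δₒ = -441 kJ/mol, but forming 1 extra pair costs 1P = 315 kJ/mol, so E(LS) = -441 + 315 = -126 kJ/mol.
The difference is -126 − (-196) = 70 kJ/mol, so high-spin lies lower.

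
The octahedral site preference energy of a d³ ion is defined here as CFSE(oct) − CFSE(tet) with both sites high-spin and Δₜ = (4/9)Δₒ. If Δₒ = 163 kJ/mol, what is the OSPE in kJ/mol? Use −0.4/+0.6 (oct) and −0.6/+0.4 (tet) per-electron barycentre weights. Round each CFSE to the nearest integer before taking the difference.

In an octahedral site d³ (HS) is t2g^3 e_g^0, giving CFSE(oct) = -1.2Δₒ = -196 kJ/mol.
Tetrahedral: e^2 t2^1, CFSE = 2(−0.6) + 1(+0.4) = -0.8Δₜ = -0.8 × (4/9) × 163 = -58 kJ/mol.
Subtracting, OSPE = -196 − (-58) = -138 kJ/mol.

-138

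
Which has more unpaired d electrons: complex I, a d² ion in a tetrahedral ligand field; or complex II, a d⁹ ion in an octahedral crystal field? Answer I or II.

I: With tetrahedral geometry the complex is necessarily high-spin; e² t₂⁰ → 2 unpaired.
II: t2g^6 e_g^3 → 1 unpaired.
So I has more unpaired electrons.

I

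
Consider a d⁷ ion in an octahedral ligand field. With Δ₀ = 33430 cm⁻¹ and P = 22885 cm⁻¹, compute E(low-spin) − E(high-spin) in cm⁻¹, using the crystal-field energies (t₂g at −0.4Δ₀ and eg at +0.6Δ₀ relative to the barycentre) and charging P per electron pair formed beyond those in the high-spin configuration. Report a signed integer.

High-spin: t₂g⁵ eg², CFSE = -0.8Δ₀ = -26744 cm⁻¹.
Low-spin t₂g⁶ eg¹ gives -1.8Δ₀ = -60174 cm⁻¹, but forming 1 extra pair costs 1P = 22885 cm⁻¹, so E(LS) = -60174 + 22885 = -37289 cm⁻¹.
The difference is -37289 − (-26744) = -10545 cm⁻¹, so low-spin lies lower.

-10545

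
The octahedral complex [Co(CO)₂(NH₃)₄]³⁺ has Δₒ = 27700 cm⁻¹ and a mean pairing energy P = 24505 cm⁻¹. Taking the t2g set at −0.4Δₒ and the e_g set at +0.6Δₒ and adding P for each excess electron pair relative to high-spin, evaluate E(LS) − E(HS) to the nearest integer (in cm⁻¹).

-6390

Ligand charges: 2×(+0) from CO and 4×(+0) from NH₃ sum to +0; with overall charge +3, Co is +3.
Group 9 minus oxidation state +3 gives a d⁶ configuration for Co³⁺.
High-spin: t2g^4 e_g^2, CFSE = -0.4Δₒ = -11080 cm⁻¹.
Low-spin t2g^6 e_g^0 gives -2.4Δₒ = -66480 cm⁻¹, but forming 2 extra pairs costs 2P = 49010 cm⁻¹, so E(LS) = -66480 + 49010 = -17470 cm⁻¹.
The difference is -17470 − (-11080) = -6390 cm⁻¹, so low-spin lies lower.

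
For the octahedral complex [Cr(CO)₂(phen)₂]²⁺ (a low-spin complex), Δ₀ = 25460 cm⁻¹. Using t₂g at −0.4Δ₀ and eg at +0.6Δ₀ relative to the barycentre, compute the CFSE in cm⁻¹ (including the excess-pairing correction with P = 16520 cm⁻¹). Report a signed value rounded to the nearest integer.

-24216

Ligand charges: 2×(+0) from CO and 2×(+0) from phen sum to +0; with overall charge +2, Cr is +2.
Cr²⁺: group 6, so d-count = 6 − 2 = 4.
The d⁴ electrons fill as t₂g⁴ eg⁰.
Orbital CFSE = 4(-0.4) + 0(0.6) = -1.6Δ₀ = -1.6 × 25460 = -40736 cm⁻¹.
Pairing penalty: 1 pair vs 0 in the high-spin reference → 1 extra × P = 16520 cm⁻¹.
Net CFSE = -40736 + 16520 = -24216 cm⁻¹.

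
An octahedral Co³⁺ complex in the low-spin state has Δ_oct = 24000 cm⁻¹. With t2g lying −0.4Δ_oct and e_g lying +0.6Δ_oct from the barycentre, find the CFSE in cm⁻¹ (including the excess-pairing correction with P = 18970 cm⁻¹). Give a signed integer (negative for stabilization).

-19660

Group 9 minus oxidation state +3 gives a d⁶ configuration for Co³⁺.
Configuration: t2g^6 e_g^0.
The orbital stabilization is -2.4Δ_oct = -2.4 × 24000 = -57600 cm⁻¹.
High-spin d⁶ would be t2g^4 e_g^2 with 1 pair; low-spin has 3, so 2 excess pairs cost +2P = +37940 cm⁻¹.
Combining: -57600 + 37940 = -19660 cm⁻¹.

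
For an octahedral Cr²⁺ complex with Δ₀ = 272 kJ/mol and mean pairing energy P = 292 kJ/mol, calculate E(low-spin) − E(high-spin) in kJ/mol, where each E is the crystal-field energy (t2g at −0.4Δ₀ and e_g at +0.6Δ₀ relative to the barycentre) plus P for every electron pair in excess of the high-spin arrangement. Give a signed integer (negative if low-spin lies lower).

Cr²⁺: group 6, so d-count = 6 − 2 = 4.
In the high-spin limit (t2g^3 e_g^1) the orbital term is -0.6Δ₀ = -163 kJ/mol, with no excess pairing.
Low-spin: t2g^4 e_g^0, orbital CFSE = -1.6Δ₀ = -435 kJ/mol; plus 1 excess pair × P = +292 kJ/mol; total -143 kJ/mol.
E(LS) − E(HS) = -143 − (-163) = 20 kJ/mol.

20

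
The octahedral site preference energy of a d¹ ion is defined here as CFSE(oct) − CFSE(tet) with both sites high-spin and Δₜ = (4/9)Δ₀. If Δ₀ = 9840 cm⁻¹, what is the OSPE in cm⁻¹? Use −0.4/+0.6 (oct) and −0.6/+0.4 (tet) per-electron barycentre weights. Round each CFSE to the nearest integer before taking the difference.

-1312

Octahedral (high-spin): t₂g¹ eg⁰, CFSE = 1(−0.4) + 0(+0.6) = -0.4Δ₀ = -0.4 × 9840 = -3936 cm⁻¹.
Tetrahedral: e¹ t₂⁰, CFSE = 1(−0.6) + 0(+0.4) = -0.6Δₜ = -0.6 × (4/9) × 9840 = -2624 cm⁻¹.
Subtracting, OSPE = -3936 − (-2624) = -1312 cm⁻¹.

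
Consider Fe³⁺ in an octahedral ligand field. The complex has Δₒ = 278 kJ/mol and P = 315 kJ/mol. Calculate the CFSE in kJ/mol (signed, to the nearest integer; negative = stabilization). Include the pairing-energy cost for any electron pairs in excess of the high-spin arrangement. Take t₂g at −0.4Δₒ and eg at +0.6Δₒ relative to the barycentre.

Fe³⁺: group 8, so d-count = 8 − 3 = 5.
Here Δₒ < P (278 < 315), so the high-spin state is favoured.
Configuration: t₂g³ eg².
Orbital CFSE = 0.0Δₒ = 0.0 × 278 = 0 kJ/mol.
High-spin has no excess pairs, so no pairing correction applies.

0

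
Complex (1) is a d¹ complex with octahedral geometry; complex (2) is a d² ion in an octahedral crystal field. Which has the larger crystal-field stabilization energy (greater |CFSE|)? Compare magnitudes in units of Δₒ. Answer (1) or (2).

(1): For octahedral d¹ the high- and low-spin configurations coincide; t2g^1 e_g^0, CFSE = -0.4Δₒ.
(2): t2g^2 e_g^0, CFSE = -0.8Δₒ.
So (2) has the larger |CFSE|.

(2)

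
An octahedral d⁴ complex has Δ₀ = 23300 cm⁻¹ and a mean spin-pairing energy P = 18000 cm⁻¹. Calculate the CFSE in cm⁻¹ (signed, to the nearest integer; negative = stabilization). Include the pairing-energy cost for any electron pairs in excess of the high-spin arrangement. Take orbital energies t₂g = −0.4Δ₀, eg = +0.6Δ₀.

-19280

Since Δ₀ = 23300 cm⁻¹ > P = 18000 cm⁻¹, the complex adopts the low-spin configuration.
That gives t₂g⁴ eg⁰.
Orbital CFSE = -1.6Δ₀ = -1.6 × 23300 = -37280 cm⁻¹.
Excess pairs vs high-spin: 1 − 0 = 1; pairing cost = +18000 cm⁻¹.
Net CFSE = -37280 + 18000 = -19280 cm⁻¹.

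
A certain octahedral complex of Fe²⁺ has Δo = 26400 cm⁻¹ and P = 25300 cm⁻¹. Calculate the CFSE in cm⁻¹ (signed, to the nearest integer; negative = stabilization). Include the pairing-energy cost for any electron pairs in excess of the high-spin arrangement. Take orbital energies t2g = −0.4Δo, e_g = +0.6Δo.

-12760

Fe²⁺: group 8, so d-count = 8 − 2 = 6.
Δo > P, so pairing is preferred: the ground state is low-spin.
That gives t2g^6 e_g^0.
Orbital CFSE = -2.4Δo = -2.4 × 26400 = -63360 cm⁻¹.
Excess pairs vs high-spin: 3 − 1 = 2; pairing cost = +50600 cm⁻¹.
Net CFSE = -63360 + 50600 = -12760 cm⁻¹.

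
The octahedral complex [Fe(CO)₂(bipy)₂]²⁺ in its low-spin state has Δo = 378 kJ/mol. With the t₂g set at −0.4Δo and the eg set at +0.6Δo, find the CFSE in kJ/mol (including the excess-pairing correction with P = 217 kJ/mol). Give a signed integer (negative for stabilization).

-473

Ligand charges: 2×(+0) from CO and 2×(+0) from bipy sum to +0; with overall charge +2, Fe is +2.
Group 8 minus oxidation state +2 gives a d⁶ configuration for Fe²⁺.
Electron filling gives t₂g⁶ eg⁰.
Orbital CFSE = 6(-0.4) + 0(0.6) = -2.4Δo = -2.4 × 378 = -907 kJ/mol.
High-spin d⁶ would be t₂g⁴ eg² with 1 pair; low-spin has 3, so 2 excess pairs cost +2P = +434 kJ/mol.
Combining: -907 + 434 = -473 kJ/mol.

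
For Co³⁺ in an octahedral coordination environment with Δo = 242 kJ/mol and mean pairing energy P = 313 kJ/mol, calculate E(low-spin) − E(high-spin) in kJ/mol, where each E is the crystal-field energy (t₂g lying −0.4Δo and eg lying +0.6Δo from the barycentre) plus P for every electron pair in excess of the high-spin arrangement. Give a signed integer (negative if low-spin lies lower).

Co is in group 9, so Co³⁺ is d⁶ (9 − 3 = 6).
High-spin: t₂g⁴ eg², CFSE = -0.4Δo = -97 kJ/mol.
For low-spin the configuration is t₂g⁶ eg⁰: orbital energy -2.4 × 242 = -581 kJ/mol, and 2 additional pairs relative to high-spin add 626 kJ/mol, giving 45 kJ/mol.
Thus E(LS) − E(HS) = 142 kJ/mol.

142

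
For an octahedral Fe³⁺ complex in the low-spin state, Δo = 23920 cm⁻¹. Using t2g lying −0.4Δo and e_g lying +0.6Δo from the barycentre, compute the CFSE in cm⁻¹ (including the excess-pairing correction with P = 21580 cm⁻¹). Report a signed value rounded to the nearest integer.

Fe sits in group 8; removing 3 electrons leaves Fe³⁺ with 8 − 3 = 5 d electrons.
Electron filling gives t2g^5 e_g^0.
CFSE(orbital) = 5×(-0.4Δo) + 0×(0.6Δo) = -2.0Δo; with Δo = 23920 cm⁻¹ that is -47840 cm⁻¹.
Relative to high-spin t2g^3 e_g^2 (0 paired), the low-spin configuration has 2 additional pairs, contributing +2 × 21580 = +43160 cm⁻¹.
Net CFSE = -47840 + 43160 = -4680 cm⁻¹.

-4680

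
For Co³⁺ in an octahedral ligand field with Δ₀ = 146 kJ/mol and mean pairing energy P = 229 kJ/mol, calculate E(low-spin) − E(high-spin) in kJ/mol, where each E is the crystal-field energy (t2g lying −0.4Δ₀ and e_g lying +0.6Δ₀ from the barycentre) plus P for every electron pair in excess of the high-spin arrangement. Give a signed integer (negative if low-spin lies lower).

Co sits in group 9; removing 3 electrons leaves Co³⁺ with 9 − 3 = 6 d electrons.
High-spin: t2g^4 e_g^2, CFSE = -0.4Δ₀ = -58 kJ/mol.
For low-spin the configuration is t2g^6 e_g^0: orbital energy -2.4 × 146 = -350 kJ/mol, and 2 additional pairs relative to high-spin add 458 kJ/mol, giving 108 kJ/mol.
E(LS) − E(HS) = 108 − (-58) = 166 kJ/mol.

166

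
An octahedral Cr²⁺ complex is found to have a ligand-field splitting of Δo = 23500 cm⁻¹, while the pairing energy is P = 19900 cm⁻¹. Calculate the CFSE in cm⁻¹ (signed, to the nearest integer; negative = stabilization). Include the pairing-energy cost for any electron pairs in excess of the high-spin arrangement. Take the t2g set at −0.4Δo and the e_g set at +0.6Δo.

Group 6 minus oxidation state +2 gives a d⁴ configuration for Cr²⁺.
Here Δo > P (23500 > 19900), so the low-spin state is favoured.
Filling d⁴ accordingly: t2g^4 e_g^0.
Orbital CFSE = -1.6Δo = -1.6 × 23500 = -37600 cm⁻¹.
Excess pairs vs high-spin: 1 − 0 = 1; pairing cost = +19900 cm⁻¹.
Net CFSE = -37600 + 19900 = -17700 cm⁻¹.

-17700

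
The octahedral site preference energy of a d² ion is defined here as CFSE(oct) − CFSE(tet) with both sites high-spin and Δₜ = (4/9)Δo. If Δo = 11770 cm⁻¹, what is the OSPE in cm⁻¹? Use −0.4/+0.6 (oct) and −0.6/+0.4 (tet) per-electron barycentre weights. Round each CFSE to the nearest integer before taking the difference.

Octahedral (high-spin): t2g^2 e_g^0, CFSE = 2(−0.4) + 0(+0.6) = -0.8Δo = -0.8 × 11770 = -9416 cm⁻¹.
In a tetrahedral site the filling is e^2 t2^0: CFSE(tet) = -1.2Δₜ = -1.2 × (4/9)(11770) = -6277 cm⁻¹.
Subtracting, OSPE = -9416 − (-6277) = -3139 cm⁻¹.

-3139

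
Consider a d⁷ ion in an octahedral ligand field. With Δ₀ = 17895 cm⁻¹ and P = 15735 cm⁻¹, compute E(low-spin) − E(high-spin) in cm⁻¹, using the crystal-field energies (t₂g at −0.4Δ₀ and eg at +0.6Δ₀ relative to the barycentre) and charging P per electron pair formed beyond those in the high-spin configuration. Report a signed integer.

-2160

High-spin d⁷ fills as t₂g⁵ eg² with CFSE 5(−0.4) + 2(+0.6) = -0.8Δ₀ = -14316 cm⁻¹.
Low-spin t₂g⁶ eg¹ gives -1.8Δ₀ = -32211 cm⁻¹, but forming 1 extra pair costs 1P = 15735 cm⁻¹, so E(LS) = -32211 + 15735 = -16476 cm⁻¹.
Thus E(LS) − E(HS) = -2160 cm⁻¹.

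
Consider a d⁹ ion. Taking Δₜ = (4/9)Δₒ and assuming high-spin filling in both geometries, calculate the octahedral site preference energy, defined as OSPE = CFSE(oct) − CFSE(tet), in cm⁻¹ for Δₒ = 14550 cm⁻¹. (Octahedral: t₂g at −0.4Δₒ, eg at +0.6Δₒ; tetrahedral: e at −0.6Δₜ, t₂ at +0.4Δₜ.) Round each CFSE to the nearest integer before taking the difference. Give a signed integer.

-6143

Octahedral (high-spin): t2g^6 e_g^3, CFSE = 6(−0.4) + 3(+0.6) = -0.6Δₒ = -0.6 × 14550 = -8730 cm⁻¹.
Tetrahedral e^4 t2^5 gives -0.4Δₜ = -0.4 × (4/9) × 14550 = -2587 cm⁻¹.
OSPE = -8730 − (-2587) = -6143 cm⁻¹.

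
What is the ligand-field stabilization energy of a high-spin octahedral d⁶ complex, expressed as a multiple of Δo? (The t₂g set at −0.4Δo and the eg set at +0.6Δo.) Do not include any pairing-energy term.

Configuration: t₂g⁴ eg².
CFSE = 4(-0.4Δo) + 2(0.6Δo) = -1.6Δo + 1.2Δo = -0.4Δo.

-0.4 Δo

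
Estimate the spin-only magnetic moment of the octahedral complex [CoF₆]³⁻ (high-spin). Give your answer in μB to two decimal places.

4.90 μB

Each F⁻ contributes -1; 6 × (-1) = -6. With overall charge -3, Co is in the +3 oxidation state.
Co³⁺: group 9, so d-count = 9 − 3 = 6.
Configuration: t2g^4 e_g^2 → 4 unpaired electrons.
μ(spin-only) = √[4(4+2)] = √24 ≈ 4.90 μB.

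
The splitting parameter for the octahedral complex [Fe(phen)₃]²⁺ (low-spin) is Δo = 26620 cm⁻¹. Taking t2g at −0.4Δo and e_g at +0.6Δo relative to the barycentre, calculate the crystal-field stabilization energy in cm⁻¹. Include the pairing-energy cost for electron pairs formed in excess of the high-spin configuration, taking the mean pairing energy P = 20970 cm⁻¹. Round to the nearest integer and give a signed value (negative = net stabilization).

phen is neutral, so the +2 overall charge sits on Fe: oxidation state +2.
Fe is in group 8, so Fe²⁺ is d⁶ (8 − 2 = 6).
Configuration: t2g^6 e_g^0.
The orbital stabilization is -2.4Δo = -2.4 × 26620 = -63888 cm⁻¹.
Relative to high-spin t2g^4 e_g^2 (1 paired), the low-spin configuration has 2 additional pairs, contributing +2 × 20970 = +41940 cm⁻¹.
Combining: -63888 + 41940 = -21948 cm⁻¹.

-21948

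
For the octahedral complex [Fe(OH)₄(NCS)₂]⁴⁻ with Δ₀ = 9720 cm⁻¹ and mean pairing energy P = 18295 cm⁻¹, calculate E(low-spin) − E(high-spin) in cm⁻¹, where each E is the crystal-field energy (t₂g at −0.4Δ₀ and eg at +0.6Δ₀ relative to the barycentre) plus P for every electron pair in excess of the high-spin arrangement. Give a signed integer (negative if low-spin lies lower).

17150

Ligand charges: 4×(-1) from OH⁻ and 2×(-1) from NCS⁻ sum to -6; with overall charge -4, Fe is +2.
Fe is in group 8, so Fe²⁺ is d⁶ (8 − 2 = 6).
High-spin: t₂g⁴ eg², CFSE = -0.4Δ₀ = -3888 cm⁻¹.
Low-spin t₂g⁶ eg⁰ gives -2.4Δ₀ = -23328 cm⁻¹, but forming 2 extra pairs costs 2P = 36590 cm⁻¹, so E(LS) = -23328 + 36590 = 13262 cm⁻¹.
Thus E(LS) − E(HS) = 17150 cm⁻¹.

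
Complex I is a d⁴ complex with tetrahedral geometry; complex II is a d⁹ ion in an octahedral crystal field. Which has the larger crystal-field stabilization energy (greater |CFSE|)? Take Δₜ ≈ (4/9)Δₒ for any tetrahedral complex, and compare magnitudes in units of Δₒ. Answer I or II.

I: Tetrahedral splitting is small, so the complex is high-spin; e² t₂², CFSE = -0.4Δₜ ≈ -0.18Δₒ.
II: For octahedral d⁹ the high- and low-spin configurations coincide; t₂g⁶ eg³, CFSE = -0.6Δₒ.
So II has the larger |CFSE|.

II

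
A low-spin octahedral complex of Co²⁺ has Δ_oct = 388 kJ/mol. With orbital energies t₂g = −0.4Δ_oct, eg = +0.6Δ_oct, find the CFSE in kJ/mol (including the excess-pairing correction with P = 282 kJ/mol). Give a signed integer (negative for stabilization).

-416

Group 9 minus oxidation state +2 gives a d⁷ configuration for Co²⁺.
Configuration: t₂g⁶ eg¹.
The orbital stabilization is -1.8Δ_oct = -1.8 × 388 = -698 kJ/mol.
Relative to high-spin t₂g⁵ eg² (2 paired), the low-spin configuration has 1 additional pair, contributing +1 × 282 = +282 kJ/mol.
Net CFSE = -698 + 282 = -416 kJ/mol.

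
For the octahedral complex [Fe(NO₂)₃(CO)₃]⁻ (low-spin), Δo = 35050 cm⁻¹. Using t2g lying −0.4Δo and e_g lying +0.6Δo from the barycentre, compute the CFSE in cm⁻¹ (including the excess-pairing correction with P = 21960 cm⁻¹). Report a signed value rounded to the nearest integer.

Ligand charges: 3×(-1) from NO₂⁻ and 3×(+0) from CO sum to -3; with overall charge -1, Fe is +2.
Fe²⁺: group 8, so d-count = 8 − 2 = 6.
Configuration: t2g^6 e_g^0.
The orbital stabilization is -2.4Δo = -2.4 × 35050 = -84120 cm⁻¹.
High-spin d⁶ would be t2g^4 e_g^2 with 1 pair; low-spin has 3, so 2 excess pairs cost +2P = +43920 cm⁻¹.
Overall CFSE = -84120 + 43920 = -40200 cm⁻¹.

-40200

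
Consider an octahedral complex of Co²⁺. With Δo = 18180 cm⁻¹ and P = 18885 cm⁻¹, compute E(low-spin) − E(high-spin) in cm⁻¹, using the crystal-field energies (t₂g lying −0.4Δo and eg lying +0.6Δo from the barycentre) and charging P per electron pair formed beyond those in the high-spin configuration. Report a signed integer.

Group 9 minus oxidation state +2 gives a d⁷ configuration for Co²⁺.
High-spin d⁷ fills as t₂g⁵ eg² with CFSE 5(−0.4) + 2(+0.6) = -0.8Δo = -14544 cm⁻¹.
Low-spin: t₂g⁶ eg¹, orbital CFSE = -1.8Δo = -32724 cm⁻¹; plus 1 excess pair × P = +18885 cm⁻¹; total -13839 cm⁻¹.
Thus E(LS) − E(HS) = 705 cm⁻¹.

705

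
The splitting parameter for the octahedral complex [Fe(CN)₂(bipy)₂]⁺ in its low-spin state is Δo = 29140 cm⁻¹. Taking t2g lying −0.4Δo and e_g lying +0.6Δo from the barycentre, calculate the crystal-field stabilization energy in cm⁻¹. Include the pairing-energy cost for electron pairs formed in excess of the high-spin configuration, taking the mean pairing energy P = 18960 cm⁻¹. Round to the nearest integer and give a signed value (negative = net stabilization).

Ligand charges: 2×(-1) from CN⁻ and 2×(+0) from bipy sum to -2; with overall charge +1, Fe is +3.
Fe³⁺: group 8, so d-count = 8 − 3 = 5.
Electron filling gives t2g^5 e_g^0.
Orbital CFSE = 5(-0.4) + 0(0.6) = -2.0Δo = -2.0 × 29140 = -58280 cm⁻¹.
Pairing penalty: 2 pairs vs 0 in the high-spin reference → 2 extra × P = 37920 cm⁻¹.
Net CFSE = -58280 + 37920 = -20360 cm⁻¹.

-20360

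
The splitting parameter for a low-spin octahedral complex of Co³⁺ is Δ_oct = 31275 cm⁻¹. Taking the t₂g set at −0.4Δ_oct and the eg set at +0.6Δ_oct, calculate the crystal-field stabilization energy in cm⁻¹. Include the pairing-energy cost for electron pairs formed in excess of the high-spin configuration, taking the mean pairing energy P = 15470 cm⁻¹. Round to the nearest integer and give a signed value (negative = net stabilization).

-44120

Co³⁺: group 9, so d-count = 9 − 3 = 6.
The d⁶ electrons fill as t₂g⁶ eg⁰.
The orbital stabilization is -2.4Δ_oct = -2.4 × 31275 = -75060 cm⁻¹.
Pairing penalty: 3 pairs vs 1 in the high-spin reference → 2 extra × P = 30940 cm⁻¹.
Combining: -75060 + 30940 = -44120 cm⁻¹.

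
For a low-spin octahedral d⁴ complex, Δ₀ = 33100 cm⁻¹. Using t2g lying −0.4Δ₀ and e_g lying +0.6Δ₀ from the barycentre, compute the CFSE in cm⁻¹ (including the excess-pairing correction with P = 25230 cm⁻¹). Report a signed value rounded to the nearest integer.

-27730

Configuration: t2g^4 e_g^0.
The orbital stabilization is -1.6Δ₀ = -1.6 × 33100 = -52960 cm⁻¹.
High-spin d⁴ would be t2g^3 e_g^1 with 0 pairs; low-spin has 1, so 1 excess pair costs +1P = +25230 cm⁻¹.
Overall CFSE = -52960 + 25230 = -27730 cm⁻¹.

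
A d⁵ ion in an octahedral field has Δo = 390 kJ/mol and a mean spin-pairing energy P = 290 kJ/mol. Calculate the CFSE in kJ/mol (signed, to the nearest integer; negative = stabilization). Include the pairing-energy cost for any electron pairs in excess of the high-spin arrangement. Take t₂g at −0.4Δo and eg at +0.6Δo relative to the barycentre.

-200

Δo > P, so pairing is preferred: the ground state is low-spin.
That gives t₂g⁵ eg⁰.
Orbital CFSE = -2.0Δo = -2.0 × 390 = -780 kJ/mol.
Excess pairs vs high-spin: 2 − 0 = 2; pairing cost = +580 kJ/mol.
Net CFSE = -780 + 580 = -200 kJ/mol.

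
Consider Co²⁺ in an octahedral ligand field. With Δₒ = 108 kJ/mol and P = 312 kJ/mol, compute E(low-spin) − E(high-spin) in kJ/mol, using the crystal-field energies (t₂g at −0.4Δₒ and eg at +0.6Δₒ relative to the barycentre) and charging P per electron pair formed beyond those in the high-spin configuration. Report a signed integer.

Co²⁺: group 9, so d-count = 9 − 2 = 7.
High-spin d⁷ fills as t₂g⁵ eg² with CFSE 5(−0.4) + 2(+0.6) = -0.8Δₒ = -86 kJ/mol.
Low-spin: t₂g⁶ eg¹, orbital CFSE = -1.8Δₒ = -194 kJ/mol; plus 1 excess pair × P = +312 kJ/mol; total 118 kJ/mol.
E(LS) − E(HS) = 118 − (-86) = 204 kJ/mol.

204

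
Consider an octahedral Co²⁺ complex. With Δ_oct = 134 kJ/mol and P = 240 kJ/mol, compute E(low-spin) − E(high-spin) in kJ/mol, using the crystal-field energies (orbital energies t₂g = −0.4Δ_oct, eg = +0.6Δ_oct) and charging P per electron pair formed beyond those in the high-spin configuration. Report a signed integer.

Co²⁺: group 9, so d-count = 9 − 2 = 7.
In the high-spin limit (t₂g⁵ eg²) the orbital term is -0.8Δ_oct = -107 kJ/mol, with no excess pairing.
Low-spin t₂g⁶ eg¹ gives -1.8Δ_oct = -241 kJ/mol, but forming 1 extra pair costs 1P = 240 kJ/mol, so E(LS) = -241 + 240 = -1 kJ/mol.
E(LS) − E(HS) = -1 − (-107) = 106 kJ/mol.

106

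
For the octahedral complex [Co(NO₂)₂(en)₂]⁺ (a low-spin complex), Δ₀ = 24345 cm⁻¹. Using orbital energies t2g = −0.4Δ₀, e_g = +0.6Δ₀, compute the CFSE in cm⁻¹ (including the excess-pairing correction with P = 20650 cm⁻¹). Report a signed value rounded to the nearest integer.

-17128

Ligand charges: 2×(-1) from NO₂⁻ and 2×(+0) from en sum to -2; with overall charge +1, Co is +3.
Co³⁺: group 9, so d-count = 9 − 3 = 6.
Configuration: t2g^6 e_g^0.
CFSE(orbital) = 6×(-0.4Δ₀) + 0×(0.6Δ₀) = -2.4Δ₀; with Δ₀ = 24345 cm⁻¹ that is -58428 cm⁻¹.
Pairing penalty: 3 pairs vs 1 in the high-spin reference → 2 extra × P = 41300 cm⁻¹.
Overall CFSE = -58428 + 41300 = -17128 cm⁻¹.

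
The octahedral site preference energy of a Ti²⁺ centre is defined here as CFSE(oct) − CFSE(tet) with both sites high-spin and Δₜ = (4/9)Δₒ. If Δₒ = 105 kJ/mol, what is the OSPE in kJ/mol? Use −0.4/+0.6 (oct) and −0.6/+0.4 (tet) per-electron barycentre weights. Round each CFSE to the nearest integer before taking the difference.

-28

Ti sits in group 4; removing 2 electrons leaves Ti²⁺ with 4 − 2 = 2 d electrons.
Octahedral high-spin t₂g² eg⁰: CFSE = -0.8 × 105 = -84 kJ/mol.
Tetrahedral: e² t₂⁰, CFSE = 2(−0.6) + 0(+0.4) = -1.2Δₜ = -1.2 × (4/9) × 105 = -56 kJ/mol.
OSPE = -84 − (-56) = -28 kJ/mol.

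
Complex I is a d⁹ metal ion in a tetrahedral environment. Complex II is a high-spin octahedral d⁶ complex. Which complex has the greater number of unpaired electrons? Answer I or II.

I: Tetrahedral fields are weak (Δₜ ≈ 4/9 Δₒ), so electrons fill high-spin; e^4 t2^5 → 1 unpaired.
II: t₂g⁴ eg² → 4 unpaired.
So II has more unpaired electrons.

II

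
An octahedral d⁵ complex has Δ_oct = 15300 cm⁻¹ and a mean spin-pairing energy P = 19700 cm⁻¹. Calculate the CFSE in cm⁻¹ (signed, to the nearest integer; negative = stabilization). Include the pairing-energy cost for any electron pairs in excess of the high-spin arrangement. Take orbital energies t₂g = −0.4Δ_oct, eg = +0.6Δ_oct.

With Δ_oct < P the complex is high-spin.
That gives t₂g³ eg².
Orbital CFSE = 0.0Δ_oct = 0.0 × 15300 = 0 cm⁻¹.
High-spin has no excess pairs, so no pairing correction applies.

0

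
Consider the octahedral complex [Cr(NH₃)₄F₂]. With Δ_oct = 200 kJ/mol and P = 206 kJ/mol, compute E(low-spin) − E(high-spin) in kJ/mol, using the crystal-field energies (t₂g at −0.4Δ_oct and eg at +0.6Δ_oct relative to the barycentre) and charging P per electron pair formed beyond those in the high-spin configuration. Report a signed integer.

Ligand charges: 4×(+0) from NH₃ and 2×(-1) from F⁻ sum to -2; with overall charge +0, Cr is +2.
Cr²⁺: group 6, so d-count = 6 − 2 = 4.
High-spin: t₂g³ eg¹, CFSE = -0.6Δ_oct = -120 kJ/mol.
Low-spin t₂g⁴ eg⁰ gives -1.6Δ_oct = -320 kJ/mol, but forming 1 extra pair costs 1P = 206 kJ/mol, so E(LS) = -320 + 206 = -114 kJ/mol.
E(LS) − E(HS) = -114 − (-120) = 6 kJ/mol.

6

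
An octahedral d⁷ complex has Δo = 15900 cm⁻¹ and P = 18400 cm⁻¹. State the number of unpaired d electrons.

3

Δo < P, so pairing is avoided: the ground state is high-spin.
Filling d⁷ accordingly: t2g^5 e_g^2.
Unpaired electrons: 3.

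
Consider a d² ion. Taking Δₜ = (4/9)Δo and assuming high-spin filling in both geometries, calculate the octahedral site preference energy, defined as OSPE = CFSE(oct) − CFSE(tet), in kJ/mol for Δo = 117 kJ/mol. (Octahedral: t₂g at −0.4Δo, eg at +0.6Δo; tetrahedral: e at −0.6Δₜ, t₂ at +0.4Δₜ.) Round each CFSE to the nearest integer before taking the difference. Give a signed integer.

-32

Octahedral high-spin t2g^2 e_g^0: CFSE = -0.8 × 117 = -94 kJ/mol.
In a tetrahedral site the filling is e^2 t2^0: CFSE(tet) = -1.2Δₜ = -1.2 × (4/9)(117) = -62 kJ/mol.
Subtracting, OSPE = -94 − (-62) = -32 kJ/mol.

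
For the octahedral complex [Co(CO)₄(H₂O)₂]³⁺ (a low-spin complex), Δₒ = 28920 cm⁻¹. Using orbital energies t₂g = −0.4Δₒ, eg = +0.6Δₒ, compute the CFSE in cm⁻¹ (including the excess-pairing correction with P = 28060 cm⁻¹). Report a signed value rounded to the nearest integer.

-13288

Ligand charges: 4×(+0) from CO and 2×(+0) from H₂O sum to +0; with overall charge +3, Co is +3.
Co sits in group 9; removing 3 electrons leaves Co³⁺ with 9 − 3 = 6 d electrons.
Configuration: t₂g⁶ eg⁰.
Orbital CFSE = 6(-0.4) + 0(0.6) = -2.4Δₒ = -2.4 × 28920 = -69408 cm⁻¹.
Pairing penalty: 3 pairs vs 1 in the high-spin reference → 2 extra × P = 56120 cm⁻¹.
Net CFSE = -69408 + 56120 = -13288 cm⁻¹.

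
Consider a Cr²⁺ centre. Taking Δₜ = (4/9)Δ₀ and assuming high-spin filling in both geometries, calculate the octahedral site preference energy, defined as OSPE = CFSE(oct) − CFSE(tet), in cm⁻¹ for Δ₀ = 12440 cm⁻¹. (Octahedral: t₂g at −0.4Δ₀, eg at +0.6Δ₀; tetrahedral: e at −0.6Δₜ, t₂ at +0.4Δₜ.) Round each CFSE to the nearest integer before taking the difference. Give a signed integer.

Cr²⁺: group 6, so d-count = 6 − 2 = 4.
Octahedral (high-spin): t₂g³ eg¹, CFSE = 3(−0.4) + 1(+0.6) = -0.6Δ₀ = -0.6 × 12440 = -7464 cm⁻¹.
Tetrahedral e² t₂² gives -0.4Δₜ = -0.4 × (4/9) × 12440 = -2212 cm⁻¹.
OSPE = -7464 − (-2212) = -5252 cm⁻¹.

-5252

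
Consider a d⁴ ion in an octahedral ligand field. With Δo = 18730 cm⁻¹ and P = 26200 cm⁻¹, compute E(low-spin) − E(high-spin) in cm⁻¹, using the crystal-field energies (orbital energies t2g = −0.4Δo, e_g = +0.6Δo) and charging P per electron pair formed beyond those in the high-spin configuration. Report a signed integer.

High-spin d⁴ fills as t2g^3 e_g^1 with CFSE 3(−0.4) + 1(+0.6) = -0.6Δo = -11238 cm⁻¹.
Low-spin t2g^4 e_g^0 gives -1.6Δo = -29968 cm⁻¹, but forming 1 extra pair costs 1P = 26200 cm⁻¹, so E(LS) = -29968 + 26200 = -3768 cm⁻¹.
The difference is -3768 − (-11238) = 7470 cm⁻¹, so high-spin lies lower.

7470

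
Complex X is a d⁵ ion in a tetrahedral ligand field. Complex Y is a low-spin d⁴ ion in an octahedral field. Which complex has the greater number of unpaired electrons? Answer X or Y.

X: With tetrahedral geometry the complex is necessarily high-spin; e² t₂³ → 5 unpaired.
Y: t₂g⁴ eg⁰ → 2 unpaired.
So X has more unpaired electrons.

X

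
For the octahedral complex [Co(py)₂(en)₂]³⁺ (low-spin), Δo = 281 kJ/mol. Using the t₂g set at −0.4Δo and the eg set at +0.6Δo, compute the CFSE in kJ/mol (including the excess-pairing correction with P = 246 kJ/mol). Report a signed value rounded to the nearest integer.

Ligand charges: 2×(+0) from py and 2×(+0) from en sum to +0; with overall charge +3, Co is +3.
Group 9 minus oxidation state +3 gives a d⁶ configuration for Co³⁺.
Configuration: t₂g⁶ eg⁰.
CFSE(orbital) = 6×(-0.4Δo) + 0×(0.6Δo) = -2.4Δo; with Δo = 281 kJ/mol that is -674 kJ/mol.
High-spin d⁶ would be t₂g⁴ eg² with 1 pair; low-spin has 3, so 2 excess pairs cost +2P = +492 kJ/mol.
Overall CFSE = -674 + 492 = -182 kJ/mol.

-182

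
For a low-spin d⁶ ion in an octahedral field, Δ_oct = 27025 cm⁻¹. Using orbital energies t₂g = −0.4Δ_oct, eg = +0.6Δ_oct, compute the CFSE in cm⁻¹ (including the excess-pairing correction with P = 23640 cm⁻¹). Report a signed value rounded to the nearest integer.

-17580

The d⁶ electrons fill as t₂g⁶ eg⁰.
CFSE(orbital) = 6×(-0.4Δ_oct) + 0×(0.6Δ_oct) = -2.4Δ_oct; with Δ_oct = 27025 cm⁻¹ that is -64860 cm⁻¹.
Pairing penalty: 3 pairs vs 1 in the high-spin reference → 2 extra × P = 47280 cm⁻¹.
Overall CFSE = -64860 + 47280 = -17580 cm⁻¹.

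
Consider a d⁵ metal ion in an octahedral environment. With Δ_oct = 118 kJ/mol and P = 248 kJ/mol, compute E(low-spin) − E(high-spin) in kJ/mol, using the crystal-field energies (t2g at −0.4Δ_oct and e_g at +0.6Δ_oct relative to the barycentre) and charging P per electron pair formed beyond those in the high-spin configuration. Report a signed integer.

High-spin d⁵ fills as t2g^3 e_g^2 with CFSE 3(−0.4) + 2(+0.6) = 0.0Δ_oct = 0 kJ/mol.
Low-spin t2g^5 e_g^0 gives -2.0Δ_oct = -236 kJ/mol, but forming 2 extra pairs costs 2P = 496 kJ/mol, so E(LS) = -236 + 496 = 260 kJ/mol.
The difference is 260 − (0) = 260 kJ/mol, so high-spin lies lower.

260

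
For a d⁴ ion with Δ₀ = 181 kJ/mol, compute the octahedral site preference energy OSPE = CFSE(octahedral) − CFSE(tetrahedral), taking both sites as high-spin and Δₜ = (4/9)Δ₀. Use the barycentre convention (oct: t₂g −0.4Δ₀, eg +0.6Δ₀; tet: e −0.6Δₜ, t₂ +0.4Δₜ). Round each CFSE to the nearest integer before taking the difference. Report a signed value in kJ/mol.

-77

Octahedral high-spin t₂g³ eg¹: CFSE = -0.6 × 181 = -109 kJ/mol.
Tetrahedral e² t₂² gives -0.4Δₜ = -0.4 × (4/9) × 181 = -32 kJ/mol.
OSPE = CFSE(oct) − CFSE(tet) = -109 − (-32) = -77 kJ/mol.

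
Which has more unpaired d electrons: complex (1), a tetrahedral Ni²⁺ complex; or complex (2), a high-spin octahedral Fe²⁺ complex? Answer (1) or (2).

(1): Ni is in group 10, so Ni²⁺ is d⁸ (10 − 2 = 8); Tetrahedral splitting is small, so the complex is high-spin; e⁴ t₂⁴ → 2 unpaired.
(2): Fe is in group 8, so Fe²⁺ is d⁶ (8 − 2 = 6); t₂g⁴ eg² → 4 unpaired.
So (2) has more unpaired electrons.

(2)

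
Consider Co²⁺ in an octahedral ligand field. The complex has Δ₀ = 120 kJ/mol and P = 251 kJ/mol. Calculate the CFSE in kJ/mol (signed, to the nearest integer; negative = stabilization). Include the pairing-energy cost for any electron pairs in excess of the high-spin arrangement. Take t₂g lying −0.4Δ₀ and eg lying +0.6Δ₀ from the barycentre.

Co²⁺: group 9, so d-count = 9 − 2 = 7.
With Δ₀ < P the complex is high-spin.
Configuration: t₂g⁵ eg².
Orbital CFSE = -0.8Δ₀ = -0.8 × 120 = -96 kJ/mol.
High-spin has no excess pairs, so no pairing correction applies.

-96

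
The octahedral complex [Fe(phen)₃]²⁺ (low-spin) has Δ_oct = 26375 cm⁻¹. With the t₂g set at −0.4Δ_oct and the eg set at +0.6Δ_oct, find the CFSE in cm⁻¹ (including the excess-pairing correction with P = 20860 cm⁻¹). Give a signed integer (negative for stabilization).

phen is neutral, so the +2 overall charge sits on Fe: oxidation state +2.
Fe sits in group 8; removing 2 electrons leaves Fe²⁺ with 8 − 2 = 6 d electrons.
Electron filling gives t₂g⁶ eg⁰.
CFSE(orbital) = 6×(-0.4Δ_oct) + 0×(0.6Δ_oct) = -2.4Δ_oct; with Δ_oct = 26375 cm⁻¹ that is -63300 cm⁻¹.
Relative to high-spin t₂g⁴ eg² (1 paired), the low-spin configuration has 2 additional pairs, contributing +2 × 20860 = +41720 cm⁻¹.
Combining: -63300 + 41720 = -21580 cm⁻¹.

-21580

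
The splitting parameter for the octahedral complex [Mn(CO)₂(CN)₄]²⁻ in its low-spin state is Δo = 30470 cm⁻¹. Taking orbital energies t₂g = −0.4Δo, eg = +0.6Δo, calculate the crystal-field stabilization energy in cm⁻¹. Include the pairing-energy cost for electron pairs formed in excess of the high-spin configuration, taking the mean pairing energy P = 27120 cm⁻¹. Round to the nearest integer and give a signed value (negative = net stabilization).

-6700

Ligand charges: 2×(+0) from CO and 4×(-1) from CN⁻ sum to -4; with overall charge -2, Mn is +2.
Mn is in group 7, so Mn²⁺ is d⁵ (7 − 2 = 5).
The d⁵ electrons fill as t₂g⁵ eg⁰.
Orbital CFSE = 5(-0.4) + 0(0.6) = -2.0Δo = -2.0 × 30470 = -60940 cm⁻¹.
Relative to high-spin t₂g³ eg² (0 paired), the low-spin configuration has 2 additional pairs, contributing +2 × 27120 = +54240 cm⁻¹.
Overall CFSE = -60940 + 54240 = -6700 cm⁻¹.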